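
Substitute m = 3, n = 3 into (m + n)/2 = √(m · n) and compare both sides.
LHS = (3 + 3)/2 = 3
RHS = √(3 · 3) = 3

LHS = RHS: the two sides agree.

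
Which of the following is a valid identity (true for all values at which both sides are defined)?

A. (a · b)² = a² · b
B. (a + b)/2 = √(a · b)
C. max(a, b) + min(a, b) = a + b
A: fails at (1, 3) — LHS = 9, RHS = 3.
B: fails at (3, 4) — LHS = 7/2, RHS = 2·√(3) ≈ 3.464.
C: holds — e.g. at (5, 5), both sides equal 10.

Answer: C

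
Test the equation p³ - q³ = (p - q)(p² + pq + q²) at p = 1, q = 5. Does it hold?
Substituting p = 1, q = 5:

LHS = 1³ - 5³ = -124
RHS = (1 - 5)(1² + 1·5 + 5²) = -124

LHS = RHS, so the equation holds at this point.

Answer: Holds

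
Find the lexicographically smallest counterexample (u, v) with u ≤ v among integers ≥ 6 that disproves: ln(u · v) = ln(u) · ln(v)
(u, v) = (6, 6)

Substituting (6, 6) into the claim:
LHS = ln(6 · 6) = ln(36) ≈ 3.584
RHS = ln(6) · ln(6) = ln(6)² ≈ 3.21

Since LHS ≠ RHS, this pair disproves the claim, and no lexicographically smaller pair (u ≤ v, integers ≥ 6) does.

For instance (6, 13) is also a counterexample (LHS = ln(78) ≈ 4.357, RHS = ln(6)·ln(13) ≈ 4.596), but it's lexicographically larger.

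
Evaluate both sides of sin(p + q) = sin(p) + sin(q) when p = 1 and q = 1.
LHS = sin(1 + 1) = sin(2) ≈ 0.9093
RHS = sin(1) + sin(1) = 2·sin(1) ≈ 1.683

LHS ≠ RHS (they differ by about 0.7736), so the equation does not hold here.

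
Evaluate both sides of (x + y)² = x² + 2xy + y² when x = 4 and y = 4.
LHS = (4 + 4)² = 64
RHS = 4² + 2·4·4 + 4² = 64

LHS = RHS: the two sides agree.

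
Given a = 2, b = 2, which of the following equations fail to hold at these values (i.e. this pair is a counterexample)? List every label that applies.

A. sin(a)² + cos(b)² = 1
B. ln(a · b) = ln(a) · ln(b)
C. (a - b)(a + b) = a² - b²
B

Evaluating each claim at the given values:
A. LHS = cos(2)² + sin(2)² = 1, RHS = 1 → holds here (LHS = RHS)
B. LHS = ln(4) ≈ 1.386, RHS = ln(2)² ≈ 0.4805 → fails here (LHS ≠ RHS)
C. LHS = 0, RHS = 0 → holds here (LHS = RHS)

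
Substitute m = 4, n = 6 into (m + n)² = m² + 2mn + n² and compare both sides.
LHS = (4 + 6)² = 100
RHS = 4² + 2·4·6 + 6² = 100

LHS = RHS: the two sides agree.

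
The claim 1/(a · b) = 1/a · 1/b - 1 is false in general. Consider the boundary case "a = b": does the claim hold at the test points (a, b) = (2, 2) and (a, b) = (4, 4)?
No, fails at both test points

At (2, 2): LHS = 1/4 ≠ RHS = -3/4
At (4, 4): LHS = 1/16 ≠ RHS = -15/16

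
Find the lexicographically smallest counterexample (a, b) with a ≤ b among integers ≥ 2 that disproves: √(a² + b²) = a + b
(a, b) = (2, 2)

Substituting (2, 2) into the claim:
LHS = √(2² + 2²) = 2·√(2) ≈ 2.828
RHS = 2 + 2 = 4

Since LHS ≠ RHS, this pair disproves the claim, and no lexicographically smaller pair (a ≤ b, integers ≥ 2) does.

For instance (8, 9) is also a counterexample (LHS = √(145) ≈ 12.04, RHS = 17), but it's lexicographically larger.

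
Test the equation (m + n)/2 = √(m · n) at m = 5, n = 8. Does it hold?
Substituting m = 5, n = 8:

LHS = (5 + 8)/2 = 13/2
RHS = √(5 · 8) = 2·√(10) ≈ 6.325

LHS ≠ RHS, so the equation does not hold at this point.

Answer: Fails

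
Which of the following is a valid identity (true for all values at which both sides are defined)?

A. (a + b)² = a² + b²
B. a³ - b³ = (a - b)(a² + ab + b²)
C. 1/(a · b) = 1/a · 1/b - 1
B

A: fails at (4, 4) — LHS = 64, RHS = 32.
B: holds — e.g. at (4, 5), both sides equal -61.
C: fails at (1, 5) — LHS = 1/5, RHS = -4/5.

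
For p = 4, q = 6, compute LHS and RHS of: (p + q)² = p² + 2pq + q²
LHS = (4 + 6)² = 100
RHS = 4² + 2·4·6 + 6² = 100

LHS = RHS: the two sides agree.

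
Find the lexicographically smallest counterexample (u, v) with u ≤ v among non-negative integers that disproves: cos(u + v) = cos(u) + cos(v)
Substituting (0, 0) into the claim:
LHS = cos(0 + 0) = 1
RHS = cos(0) + cos(0) = 2

Since LHS ≠ RHS, this pair disproves the claim, and no lexicographically smaller pair (u ≤ v, non-negative integers) does.

For instance (0, 3) is also a counterexample (LHS = cos(3) ≈ -0.99, RHS = cos(3) + 1 ≈ 0.01001), but it's lexicographically larger.

Answer: (u, v) = (0, 0)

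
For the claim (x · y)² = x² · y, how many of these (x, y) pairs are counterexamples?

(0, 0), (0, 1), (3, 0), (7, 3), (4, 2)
2

Testing each pair:
(0, 0): LHS = 0, RHS = 0 → satisfies claim
(0, 1): LHS = 0, RHS = 0 → satisfies claim
(3, 0): LHS = 0, RHS = 0 → satisfies claim
(7, 3): LHS = 441, RHS = 147 → counterexample
(4, 2): LHS = 64, RHS = 32 → counterexample

That makes 2 counterexamples.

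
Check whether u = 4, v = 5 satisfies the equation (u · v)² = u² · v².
Holds

Substituting u = 4, v = 5:

LHS = (4 · 5)² = 400
RHS = 4² · 5² = 400

LHS = RHS, so the equation holds at this point.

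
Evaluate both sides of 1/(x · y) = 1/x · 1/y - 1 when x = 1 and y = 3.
LHS = 1/(1 · 3) = 1/3
RHS = 1/1 · 1/3 - 1 = -2/3

LHS ≠ RHS, so the equation does not hold here.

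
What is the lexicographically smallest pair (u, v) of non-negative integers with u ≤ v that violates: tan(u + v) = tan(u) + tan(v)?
Substituting (1, 1) into the claim:
LHS = tan(1 + 1) = tan(2) ≈ -2.185
RHS = tan(1) + tan(1) = 2·tan(1) ≈ 3.115

Since LHS ≠ RHS, this pair disproves the claim, and no lexicographically smaller pair (u ≤ v, non-negative integers) does.

For instance (1, 5) is also a counterexample (LHS = tan(6) ≈ -0.291, RHS = tan(5) + tan(1) ≈ -1.823), but it's lexicographically larger.

Answer: (u, v) = (1, 1)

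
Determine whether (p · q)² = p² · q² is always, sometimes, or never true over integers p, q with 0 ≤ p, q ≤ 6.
Always true

The identity holds for every pair in the range. For instance at (p, q) = (2, 3): both sides equal 36.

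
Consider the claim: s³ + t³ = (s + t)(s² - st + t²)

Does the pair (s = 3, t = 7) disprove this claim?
No

Substituting s = 3, t = 7:
LHS = 3³ + 7³ = 370
RHS = (3 + 7)(3² - 3·7 + 7²) = 370

The sides agree, so this pair does not disprove the claim.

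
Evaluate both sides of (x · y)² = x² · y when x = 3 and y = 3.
LHS = (3 · 3)² = 81
RHS = 3² · 3 = 27

LHS ≠ RHS, so the equation does not hold here.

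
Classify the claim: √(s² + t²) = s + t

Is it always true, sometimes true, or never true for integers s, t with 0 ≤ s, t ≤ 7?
It holds at (s, t) = (0, 7) (both sides equal 7), but fails at (s, t) = (2, 1) (LHS = √(5) ≈ 2.236, RHS = 3).

Answer: Sometimes true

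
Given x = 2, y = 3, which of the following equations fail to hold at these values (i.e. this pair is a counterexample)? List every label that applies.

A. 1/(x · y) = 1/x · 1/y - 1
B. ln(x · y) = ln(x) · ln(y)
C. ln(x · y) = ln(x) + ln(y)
A, B

Evaluating each claim at the given values:
A. LHS = 1/6, RHS = -5/6 → fails here (LHS ≠ RHS)
B. LHS = ln(6) ≈ 1.792, RHS = ln(2)·ln(3) ≈ 0.7615 → fails here (LHS ≠ RHS)
C. LHS = ln(6) ≈ 1.792, RHS = ln(2) + ln(3) ≈ 1.792 → holds here (LHS = RHS)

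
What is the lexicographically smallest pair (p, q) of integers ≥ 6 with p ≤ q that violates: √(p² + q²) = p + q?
Substituting (6, 6) into the claim:
LHS = √(6² + 6²) = 6·√(2) ≈ 8.485
RHS = 6 + 6 = 12

Since LHS ≠ RHS, this pair disproves the claim, and no lexicographically smaller pair (p ≤ q, integers ≥ 6) does.

For instance (6, 13) is also a counterexample (LHS = √(205) ≈ 14.32, RHS = 19), but it's lexicographically larger.

Answer: (p, q) = (6, 6)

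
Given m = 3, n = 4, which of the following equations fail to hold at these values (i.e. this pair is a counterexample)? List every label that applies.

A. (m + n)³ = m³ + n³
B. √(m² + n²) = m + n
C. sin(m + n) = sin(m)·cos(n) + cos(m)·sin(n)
A, B

Evaluating each claim at the given values:
A. LHS = 343, RHS = 91 → fails here (LHS ≠ RHS)
B. LHS = 5, RHS = 7 → fails here (LHS ≠ RHS)
C. LHS = sin(7) ≈ 0.657, RHS = sin(3)·cos(4) + sin(4)·cos(3) ≈ 0.657 → holds here (LHS = RHS)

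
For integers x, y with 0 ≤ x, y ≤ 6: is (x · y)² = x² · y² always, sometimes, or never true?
The identity holds for every pair in the range. For instance at (x, y) = (5, 6): both sides equal 900.

Answer: Always true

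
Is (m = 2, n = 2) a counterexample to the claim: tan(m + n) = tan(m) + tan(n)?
Yes

Substituting m = 2, n = 2:
LHS = tan(2 + 2) = tan(4) ≈ 1.158
RHS = tan(2) + tan(2) = 2·tan(2) ≈ -4.37

Since LHS ≠ RHS, this pair disproves the claim.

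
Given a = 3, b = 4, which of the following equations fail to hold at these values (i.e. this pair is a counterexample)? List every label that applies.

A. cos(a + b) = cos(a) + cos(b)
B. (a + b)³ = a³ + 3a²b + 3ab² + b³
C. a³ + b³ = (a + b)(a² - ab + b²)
A

Evaluating each claim at the given values:
A. LHS = cos(7) ≈ 0.7539, RHS = cos(3) + cos(4) ≈ -1.644 → fails here (LHS ≠ RHS)
B. LHS = 343, RHS = 343 → holds here (LHS = RHS)
C. LHS = 91, RHS = 91 → holds here (LHS = RHS)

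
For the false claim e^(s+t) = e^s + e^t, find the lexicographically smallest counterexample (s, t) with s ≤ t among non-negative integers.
(s, t) = (0, 0)

Substituting (0, 0) into the claim:
LHS = e^(0+0) = 1
RHS = e^0 + e^0 = 2

Since LHS ≠ RHS, this pair disproves the claim, and no lexicographically smaller pair (s ≤ t, non-negative integers) does.

For instance (5, 6) is also a counterexample (LHS = e^11 ≈ 59874.1, RHS = e^5 + e^6 ≈ 551.8), but it's lexicographically larger.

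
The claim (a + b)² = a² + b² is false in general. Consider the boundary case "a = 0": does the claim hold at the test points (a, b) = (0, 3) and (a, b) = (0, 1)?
Yes, holds at both test points

At (0, 3): LHS = 9, RHS = 9 → equal
At (0, 1): LHS = 1, RHS = 1 → equal

So the claim does hold at both of these boundary points, even though it is not an identity.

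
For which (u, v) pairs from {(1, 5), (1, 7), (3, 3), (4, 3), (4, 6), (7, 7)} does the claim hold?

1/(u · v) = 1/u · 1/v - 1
Testing each pair:
(1, 5): LHS = 1/5, RHS = -4/5 → fails
(1, 7): LHS = 1/7, RHS = -6/7 → fails
(3, 3): LHS = 1/9, RHS = -8/9 → fails
(4, 3): LHS = 1/12, RHS = -11/12 → fails
(4, 6): LHS = 1/24, RHS = -23/24 → fails
(7, 7): LHS = 1/49, RHS = -48/49 → fails

No pair satisfies the claim.

Answer: None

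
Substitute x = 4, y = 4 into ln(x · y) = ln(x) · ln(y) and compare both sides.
LHS = ln(4 · 4) = ln(16) ≈ 2.773
RHS = ln(4) · ln(4) = ln(4)² ≈ 1.922

LHS ≠ RHS (they differ by about 0.8508), so the equation does not hold here.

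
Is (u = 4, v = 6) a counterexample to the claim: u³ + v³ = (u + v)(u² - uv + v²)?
Substituting u = 4, v = 6:
LHS = 4³ + 6³ = 280
RHS = (4 + 6)(4² - 4·6 + 6²) = 280

The sides agree, so this pair does not disprove the claim.

Answer: No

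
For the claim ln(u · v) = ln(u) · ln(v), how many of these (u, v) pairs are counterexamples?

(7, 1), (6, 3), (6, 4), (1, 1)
3

Testing each pair:
(7, 1): LHS = ln(7) ≈ 1.946, RHS = 0 → counterexample
(6, 3): LHS = ln(18) ≈ 2.89, RHS = ln(3)·ln(6) ≈ 1.968 → counterexample
(6, 4): LHS = ln(24) ≈ 3.178, RHS = ln(4)·ln(6) ≈ 2.484 → counterexample
(1, 1): LHS = 0, RHS = 0 → satisfies claim

That makes 3 counterexamples.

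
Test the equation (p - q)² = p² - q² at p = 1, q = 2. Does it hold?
Fails

Substituting p = 1, q = 2:

LHS = (1 - 2)² = 1
RHS = 1² - 2² = -3

LHS ≠ RHS, so the equation does not hold at this point.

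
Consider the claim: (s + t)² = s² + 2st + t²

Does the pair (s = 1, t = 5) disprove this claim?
Substituting s = 1, t = 5:
LHS = (1 + 5)² = 36
RHS = 1² + 2·1·5 + 5² = 36

The sides agree, so this pair does not disprove the claim.

Answer: No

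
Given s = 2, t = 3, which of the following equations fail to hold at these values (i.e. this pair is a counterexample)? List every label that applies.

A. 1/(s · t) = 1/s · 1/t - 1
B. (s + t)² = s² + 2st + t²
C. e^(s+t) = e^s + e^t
Evaluating each claim at the given values:
A. LHS = 1/6, RHS = -5/6 → fails here (LHS ≠ RHS)
B. LHS = 25, RHS = 25 → holds here (LHS = RHS)
C. LHS = e^5 ≈ 148.4, RHS = e^2 + e^3 ≈ 27.47 → fails here (LHS ≠ RHS)

Answer: A, C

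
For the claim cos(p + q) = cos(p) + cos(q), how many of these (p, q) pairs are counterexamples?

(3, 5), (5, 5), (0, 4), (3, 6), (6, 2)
5

Testing each pair:
(3, 5): LHS = cos(8) ≈ -0.1455, RHS = cos(3) + cos(5) ≈ -0.7063 → counterexample
(5, 5): LHS = cos(10) ≈ -0.8391, RHS = 2·cos(5) ≈ 0.5673 → counterexample
(0, 4): LHS = cos(4) ≈ -0.6536, RHS = cos(4) + 1 ≈ 0.3464 → counterexample
(3, 6): LHS = cos(9) ≈ -0.9111, RHS = cos(3) + cos(6) ≈ -0.02982 → counterexample
(6, 2): LHS = cos(8) ≈ -0.1455, RHS = cos(2) + cos(6) ≈ 0.544 → counterexample

That makes 5 counterexamples.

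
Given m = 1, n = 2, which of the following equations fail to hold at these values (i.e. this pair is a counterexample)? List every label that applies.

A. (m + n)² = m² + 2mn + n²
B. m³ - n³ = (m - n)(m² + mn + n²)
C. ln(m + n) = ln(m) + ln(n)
C

Evaluating each claim at the given values:
A. LHS = 9, RHS = 9 → holds here (LHS = RHS)
B. LHS = -7, RHS = -7 → holds here (LHS = RHS)
C. LHS = ln(3) ≈ 1.099, RHS = ln(2) ≈ 0.6931 → fails here (LHS ≠ RHS)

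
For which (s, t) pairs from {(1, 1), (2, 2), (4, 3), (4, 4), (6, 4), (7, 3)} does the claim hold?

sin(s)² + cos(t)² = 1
Testing each pair:
(1, 1): LHS = cos(1)² + sin(1)² = 1, RHS = 1 → holds
(2, 2): LHS = cos(2)² + sin(2)² = 1, RHS = 1 → holds
(4, 3): LHS = sin(4)² + cos(3)² ≈ 1.553, RHS = 1 → fails
(4, 4): LHS = cos(4)² + sin(4)² = 1, RHS = 1 → holds
(6, 4): LHS = sin(6)² + cos(4)² ≈ 0.5053, RHS = 1 → fails
(7, 3): LHS = sin(7)² + cos(3)² ≈ 1.412, RHS = 1 → fails

3 of 6 pairs satisfy the claim.

Answer: (1, 1), (2, 2), (4, 4)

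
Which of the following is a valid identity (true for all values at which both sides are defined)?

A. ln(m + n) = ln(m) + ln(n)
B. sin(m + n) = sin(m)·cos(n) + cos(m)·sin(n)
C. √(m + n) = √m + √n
B

A: fails at (3, 3) — LHS = ln(6) ≈ 1.792, RHS = 2·ln(3) ≈ 2.197.
B: holds — e.g. at (2, 5), both sides equal sin(7) ≈ 0.657.
C: fails at (6, 7) — LHS = √(13) ≈ 3.606, RHS = √(6) + √(7) ≈ 5.095.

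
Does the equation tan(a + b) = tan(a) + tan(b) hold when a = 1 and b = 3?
Fails

Substituting a = 1, b = 3:

LHS = tan(1 + 3) = tan(4) ≈ 1.158
RHS = tan(1) + tan(3) ≈ 1.415

LHS ≠ RHS, so the equation does not hold at this point.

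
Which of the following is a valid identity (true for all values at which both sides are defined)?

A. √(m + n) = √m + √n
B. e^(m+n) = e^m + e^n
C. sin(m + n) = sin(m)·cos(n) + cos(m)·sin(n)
A: fails at (1, 3) — LHS = 2, RHS = 1 + √(3) ≈ 2.732.
B: fails at (5, 5) — LHS = e^10 ≈ 22026.5, RHS = 2·e^5 ≈ 296.8.
C: holds — e.g. at (3, 3), both sides equal sin(6) ≈ -0.2794.

Answer: C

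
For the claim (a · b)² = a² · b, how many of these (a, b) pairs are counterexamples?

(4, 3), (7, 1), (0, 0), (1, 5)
Testing each pair:
(4, 3): LHS = 144, RHS = 48 → counterexample
(7, 1): LHS = 49, RHS = 49 → satisfies claim
(0, 0): LHS = 0, RHS = 0 → satisfies claim
(1, 5): LHS = 25, RHS = 5 → counterexample

That makes 2 counterexamples.

Answer: 2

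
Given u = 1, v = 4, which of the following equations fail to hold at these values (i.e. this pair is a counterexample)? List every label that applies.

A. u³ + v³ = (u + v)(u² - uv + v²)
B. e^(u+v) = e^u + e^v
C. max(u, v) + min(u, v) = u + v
Evaluating each claim at the given values:
A. LHS = 65, RHS = 65 → holds here (LHS = RHS)
B. LHS = e^5 ≈ 148.4, RHS = e + e^4 ≈ 57.32 → fails here (LHS ≠ RHS)
C. LHS = 5, RHS = 5 → holds here (LHS = RHS)

Answer: B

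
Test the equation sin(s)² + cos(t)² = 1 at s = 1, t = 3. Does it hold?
Substituting s = 1, t = 3:

LHS = sin(1)² + cos(3)² ≈ 1.688
RHS = 1

LHS ≠ RHS, so the equation does not hold at this point.

Answer: Fails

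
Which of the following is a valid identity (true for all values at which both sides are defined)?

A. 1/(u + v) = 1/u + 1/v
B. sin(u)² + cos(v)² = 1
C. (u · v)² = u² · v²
C

A: fails at (5, 8) — LHS = 1/13, RHS = 13/40.
B: fails at (1, 3) — LHS = sin(1)² + cos(3)² ≈ 1.688, RHS = 1.
C: holds — e.g. at (1, 3), both sides equal 9.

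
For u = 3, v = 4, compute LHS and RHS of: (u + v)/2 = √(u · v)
LHS = (3 + 4)/2 = 7/2
RHS = √(3 · 4) = 2·√(3) ≈ 3.464

LHS ≠ RHS (they differ by about 0.0359), so the equation does not hold here.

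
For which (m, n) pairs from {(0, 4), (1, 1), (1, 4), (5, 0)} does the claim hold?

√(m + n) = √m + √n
(0, 4), (5, 0)

Testing each pair:
(0, 4): LHS = 2, RHS = 2 → holds
(1, 1): LHS = √(2) ≈ 1.414, RHS = 2 → fails
(1, 4): LHS = √(5) ≈ 2.236, RHS = 3 → fails
(5, 0): LHS = √(5) ≈ 2.236, RHS = √(5) ≈ 2.236 → holds

2 of 4 pairs satisfy the claim.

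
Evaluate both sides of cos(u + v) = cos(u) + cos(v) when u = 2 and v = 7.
LHS = cos(2 + 7) = cos(9) ≈ -0.9111
RHS = cos(2) + cos(7) ≈ 0.3378

LHS ≠ RHS (they differ by about 1.249), so the equation does not hold here.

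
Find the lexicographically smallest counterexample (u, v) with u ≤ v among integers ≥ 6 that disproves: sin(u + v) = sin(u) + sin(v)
(u, v) = (6, 6)

Substituting (6, 6) into the claim:
LHS = sin(6 + 6) = sin(12) ≈ -0.5366
RHS = sin(6) + sin(6) = 2·sin(6) ≈ -0.5588

Since LHS ≠ RHS, this pair disproves the claim, and no lexicographically smaller pair (u ≤ v, integers ≥ 6) does.

For instance (6, 7) is also a counterexample (LHS = sin(13) ≈ 0.4202, RHS = sin(6) + sin(7) ≈ 0.3776), but it's lexicographically larger.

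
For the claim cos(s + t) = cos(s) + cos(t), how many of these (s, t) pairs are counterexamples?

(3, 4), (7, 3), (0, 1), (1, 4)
Testing each pair:
(3, 4): LHS = cos(7) ≈ 0.7539, RHS = cos(3) + cos(4) ≈ -1.644 → counterexample
(7, 3): LHS = cos(10) ≈ -0.8391, RHS = cos(3) + cos(7) ≈ -0.2361 → counterexample
(0, 1): LHS = cos(1) ≈ 0.5403, RHS = cos(1) + 1 ≈ 1.54 → counterexample
(1, 4): LHS = cos(5) ≈ 0.2837, RHS = cos(4) + cos(1) ≈ -0.1133 → counterexample

That makes 4 counterexamples.

Answer: 4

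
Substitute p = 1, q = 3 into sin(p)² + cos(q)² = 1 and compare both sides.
LHS = sin(1)² + cos(3)² ≈ 1.688
RHS = 1

LHS ≠ RHS (they differ by about 0.6882), so the equation does not hold here.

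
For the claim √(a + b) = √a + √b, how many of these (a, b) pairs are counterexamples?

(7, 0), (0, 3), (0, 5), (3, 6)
Testing each pair:
(7, 0): LHS = √(7) ≈ 2.646, RHS = √(7) ≈ 2.646 → satisfies claim
(0, 3): LHS = √(3) ≈ 1.732, RHS = √(3) ≈ 1.732 → satisfies claim
(0, 5): LHS = √(5) ≈ 2.236, RHS = √(5) ≈ 2.236 → satisfies claim
(3, 6): LHS = 3, RHS = √(3) + √(6) ≈ 4.182 → counterexample

That makes 1 counterexample.

Answer: 1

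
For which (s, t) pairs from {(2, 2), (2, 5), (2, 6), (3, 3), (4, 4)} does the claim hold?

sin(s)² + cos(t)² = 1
(2, 2), (3, 3), (4, 4)

Testing each pair:
(2, 2): LHS = cos(2)² + sin(2)² = 1, RHS = 1 → holds
(2, 5): LHS = cos(5)² + sin(2)² ≈ 0.9073, RHS = 1 → fails
(2, 6): LHS = sin(2)² + cos(6)² ≈ 1.749, RHS = 1 → fails
(3, 3): LHS = sin(3)² + cos(3)² = 1, RHS = 1 → holds
(4, 4): LHS = cos(4)² + sin(4)² = 1, RHS = 1 → holds

3 of 5 pairs satisfy the claim.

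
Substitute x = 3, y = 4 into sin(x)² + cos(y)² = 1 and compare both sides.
LHS = sin(3)² + cos(4)² ≈ 0.4472
RHS = 1

LHS ≠ RHS (they differ by about 0.5528), so the equation does not hold here.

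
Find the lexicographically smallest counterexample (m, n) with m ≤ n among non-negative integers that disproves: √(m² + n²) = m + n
(m, n) = (1, 1)

At (0, 2): both sides equal 2, so it holds there.

Substituting (1, 1) into the claim:
LHS = √(1² + 1²) = √(2) ≈ 1.414
RHS = 1 + 1 = 2

Since LHS ≠ RHS, this pair disproves the claim, and no lexicographically smaller pair (m ≤ n, non-negative integers) does.

For instance (2, 4) is also a counterexample (LHS = 2·√(5) ≈ 4.472, RHS = 6), but it's lexicographically larger.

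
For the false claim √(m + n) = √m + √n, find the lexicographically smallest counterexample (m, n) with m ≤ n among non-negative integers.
At (0, 6): both sides equal √(6) ≈ 2.449, so it holds there.

Substituting (1, 1) into the claim:
LHS = √(1 + 1) = √(2) ≈ 1.414
RHS = √1 + √1 = 2

Since LHS ≠ RHS, this pair disproves the claim, and no lexicographically smaller pair (m ≤ n, non-negative integers) does.

For instance (1, 5) is also a counterexample (LHS = √(6) ≈ 2.449, RHS = 1 + √(5) ≈ 3.236), but it's lexicographically larger.

Answer: (m, n) = (1, 1)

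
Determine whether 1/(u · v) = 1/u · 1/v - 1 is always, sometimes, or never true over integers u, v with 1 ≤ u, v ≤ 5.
The claim fails for every pair in the range. For instance at (u, v) = (2, 3): LHS = 1/6, RHS = -5/6.

Answer: Never true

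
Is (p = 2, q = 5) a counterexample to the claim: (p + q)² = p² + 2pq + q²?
No

Substituting p = 2, q = 5:
LHS = (2 + 5)² = 49
RHS = 2² + 2·2·5 + 5² = 49

The sides agree, so this pair does not disprove the claim.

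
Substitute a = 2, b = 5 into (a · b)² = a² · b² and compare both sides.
LHS = (2 · 5)² = 100
RHS = 2² · 5² = 100

LHS = RHS: the two sides agree.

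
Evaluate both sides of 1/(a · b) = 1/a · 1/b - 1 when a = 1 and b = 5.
LHS = 1/(1 · 5) = 1/5
RHS = 1/1 · 1/5 - 1 = -4/5

LHS ≠ RHS, so the equation does not hold here.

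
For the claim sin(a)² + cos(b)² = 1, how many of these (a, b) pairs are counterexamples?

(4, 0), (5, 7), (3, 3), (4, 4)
Testing each pair:
(4, 0): LHS = sin(4)² + 1 ≈ 1.573, RHS = 1 → counterexample
(5, 7): LHS = cos(7)² + sin(5)² ≈ 1.488, RHS = 1 → counterexample
(3, 3): LHS = sin(3)² + cos(3)² = 1, RHS = 1 → satisfies claim
(4, 4): LHS = cos(4)² + sin(4)² = 1, RHS = 1 → satisfies claim

That makes 2 counterexamples.

Answer: 2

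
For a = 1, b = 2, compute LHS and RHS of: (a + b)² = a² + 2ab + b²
LHS = (1 + 2)² = 9
RHS = 1² + 2·1·2 + 2² = 9

LHS = RHS: the two sides agree.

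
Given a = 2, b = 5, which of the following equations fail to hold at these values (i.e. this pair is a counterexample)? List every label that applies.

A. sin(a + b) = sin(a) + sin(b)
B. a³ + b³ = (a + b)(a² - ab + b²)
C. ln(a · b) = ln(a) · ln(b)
Evaluating each claim at the given values:
A. LHS = sin(7) ≈ 0.657, RHS = sin(5) + sin(2) ≈ -0.04963 → fails here (LHS ≠ RHS)
B. LHS = 133, RHS = 133 → holds here (LHS = RHS)
C. LHS = ln(10) ≈ 2.303, RHS = ln(2)·ln(5) ≈ 1.116 → fails here (LHS ≠ RHS)

Answer: A, C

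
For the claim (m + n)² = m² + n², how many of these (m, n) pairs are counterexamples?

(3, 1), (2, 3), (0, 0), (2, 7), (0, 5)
3

Testing each pair:
(3, 1): LHS = 16, RHS = 10 → counterexample
(2, 3): LHS = 25, RHS = 13 → counterexample
(0, 0): LHS = 0, RHS = 0 → satisfies claim
(2, 7): LHS = 81, RHS = 53 → counterexample
(0, 5): LHS = 25, RHS = 25 → satisfies claim

That makes 3 counterexamples.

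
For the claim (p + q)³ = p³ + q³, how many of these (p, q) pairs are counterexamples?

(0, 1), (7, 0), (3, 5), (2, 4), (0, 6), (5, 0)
Testing each pair:
(0, 1): LHS = 1, RHS = 1 → satisfies claim
(7, 0): LHS = 343, RHS = 343 → satisfies claim
(3, 5): LHS = 512, RHS = 152 → counterexample
(2, 4): LHS = 216, RHS = 72 → counterexample
(0, 6): LHS = 216, RHS = 216 → satisfies claim
(5, 0): LHS = 125, RHS = 125 → satisfies claim

That makes 2 counterexamples.

Answer: 2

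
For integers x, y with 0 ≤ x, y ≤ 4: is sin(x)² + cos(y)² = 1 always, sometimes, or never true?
It holds at (x, y) = (3, 3) (both sides equal 1), but fails at (x, y) = (4, 2) (LHS = cos(2)² + sin(4)² ≈ 0.7459, RHS = 1).

Answer: Sometimes true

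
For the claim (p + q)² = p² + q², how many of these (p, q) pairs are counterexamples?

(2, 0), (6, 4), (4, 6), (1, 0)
Testing each pair:
(2, 0): LHS = 4, RHS = 4 → satisfies claim
(6, 4): LHS = 100, RHS = 52 → counterexample
(4, 6): LHS = 100, RHS = 52 → counterexample
(1, 0): LHS = 1, RHS = 1 → satisfies claim

That makes 2 counterexamples.

Answer: 2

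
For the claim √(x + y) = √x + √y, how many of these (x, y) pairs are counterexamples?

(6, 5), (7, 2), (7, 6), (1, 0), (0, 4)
3

Testing each pair:
(6, 5): LHS = √(11) ≈ 3.317, RHS = √(5) + √(6) ≈ 4.686 → counterexample
(7, 2): LHS = 3, RHS = √(2) + √(7) ≈ 4.06 → counterexample
(7, 6): LHS = √(13) ≈ 3.606, RHS = √(6) + √(7) ≈ 5.095 → counterexample
(1, 0): LHS = 1, RHS = 1 → satisfies claim
(0, 4): LHS = 2, RHS = 2 → satisfies claim

That makes 3 counterexamples.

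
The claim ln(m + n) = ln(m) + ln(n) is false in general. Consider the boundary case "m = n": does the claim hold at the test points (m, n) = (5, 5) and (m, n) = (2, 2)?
Only at (2, 2)

At (5, 5): LHS = ln(10) ≈ 2.303 ≠ RHS = 2·ln(5) ≈ 3.219
At (2, 2): LHS = ln(4) ≈ 1.386, RHS = 2·ln(2) ≈ 1.386 → equal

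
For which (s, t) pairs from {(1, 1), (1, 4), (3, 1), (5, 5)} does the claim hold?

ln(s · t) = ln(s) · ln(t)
Testing each pair:
(1, 1): LHS = 0, RHS = 0 → holds
(1, 4): LHS = ln(4) ≈ 1.386, RHS = 0 → fails
(3, 1): LHS = ln(3) ≈ 1.099, RHS = 0 → fails
(5, 5): LHS = ln(25) ≈ 3.219, RHS = ln(5)² ≈ 2.59 → fails

1 of 4 pairs satisfies the claim.

Answer: (1, 1)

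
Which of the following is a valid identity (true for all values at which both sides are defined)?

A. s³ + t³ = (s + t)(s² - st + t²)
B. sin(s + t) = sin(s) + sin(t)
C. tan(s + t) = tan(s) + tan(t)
A

A: holds — e.g. at (2, 5), both sides equal 133.
B: fails at (2, 5) — LHS = sin(7) ≈ 0.657, RHS = sin(5) + sin(2) ≈ -0.04963.
C: fails at (1, 3) — LHS = tan(4) ≈ 1.158, RHS = tan(3) + tan(1) ≈ 1.415.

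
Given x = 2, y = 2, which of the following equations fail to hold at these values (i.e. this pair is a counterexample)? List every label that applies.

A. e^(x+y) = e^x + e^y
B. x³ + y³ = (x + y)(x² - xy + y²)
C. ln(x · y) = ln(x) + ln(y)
Evaluating each claim at the given values:
A. LHS = e^4 ≈ 54.6, RHS = 2·e^2 ≈ 14.78 → fails here (LHS ≠ RHS)
B. LHS = 16, RHS = 16 → holds here (LHS = RHS)
C. LHS = ln(4) ≈ 1.386, RHS = 2·ln(2) ≈ 1.386 → holds here (LHS = RHS)

Answer: A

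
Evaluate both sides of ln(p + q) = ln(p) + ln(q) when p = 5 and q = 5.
LHS = ln(5 + 5) = ln(10) ≈ 2.303
RHS = ln(5) + ln(5) = 2·ln(5) ≈ 3.219

LHS ≠ RHS (they differ by about 0.9163), so the equation does not hold here.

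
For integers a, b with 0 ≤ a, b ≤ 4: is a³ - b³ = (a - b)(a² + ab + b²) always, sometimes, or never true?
The identity holds for every pair in the range. For instance at (a, b) = (0, 3): both sides equal -27.

Answer: Always true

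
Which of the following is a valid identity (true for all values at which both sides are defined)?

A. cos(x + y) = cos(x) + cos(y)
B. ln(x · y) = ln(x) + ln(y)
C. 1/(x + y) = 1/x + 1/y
B

A: fails at (2, 7) — LHS = cos(9) ≈ -0.9111, RHS = cos(2) + cos(7) ≈ 0.3378.
B: holds — e.g. at (4, 4), both sides equal ln(16) ≈ 2.773.
C: fails at (4, 4) — LHS = 1/8, RHS = 1/2.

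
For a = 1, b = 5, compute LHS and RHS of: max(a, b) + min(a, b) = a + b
LHS = max(1, 5) + min(1, 5) = 6
RHS = 1 + 5 = 6

LHS = RHS: the two sides agree.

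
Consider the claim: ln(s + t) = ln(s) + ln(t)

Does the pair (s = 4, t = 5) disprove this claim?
Yes

Substituting s = 4, t = 5:
LHS = ln(4 + 5) = ln(9) ≈ 2.197
RHS = ln(4) + ln(5) ≈ 2.996

Since LHS ≠ RHS, this pair disproves the claim.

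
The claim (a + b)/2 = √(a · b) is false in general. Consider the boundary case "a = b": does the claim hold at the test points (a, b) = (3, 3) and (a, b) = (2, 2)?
Yes, holds at both test points

At (3, 3): LHS = 3, RHS = 3 → equal
At (2, 2): LHS = 2, RHS = 2 → equal

So the claim does hold at both of these boundary points, even though it is not an identity.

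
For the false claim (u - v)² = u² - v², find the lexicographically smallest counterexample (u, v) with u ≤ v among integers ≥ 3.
(u, v) = (3, 4)

At (3, 3): both sides equal 0, so it holds there.

Substituting (3, 4) into the claim:
LHS = (3 - 4)² = 1
RHS = 3² - 4² = -7

Since LHS ≠ RHS, this pair disproves the claim, and no lexicographically smaller pair (u ≤ v, integers ≥ 3) does.

For instance (3, 10) is also a counterexample (LHS = 49, RHS = -91), but it's lexicographically larger.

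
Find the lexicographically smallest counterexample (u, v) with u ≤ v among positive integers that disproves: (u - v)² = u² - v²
(u, v) = (1, 2)

At (1, 1): both sides equal 0, so it holds there.

Substituting (1, 2) into the claim:
LHS = (1 - 2)² = 1
RHS = 1² - 2² = -3

Since LHS ≠ RHS, this pair disproves the claim, and no lexicographically smaller pair (u ≤ v, positive integers) does.

For instance (5, 6) is also a counterexample (LHS = 1, RHS = -11), but it's lexicographically larger.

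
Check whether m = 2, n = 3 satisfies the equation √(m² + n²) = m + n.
Substituting m = 2, n = 3:

LHS = √(2² + 3²) = √(13) ≈ 3.606
RHS = 2 + 3 = 5

LHS ≠ RHS, so the equation does not hold at this point.

Answer: Fails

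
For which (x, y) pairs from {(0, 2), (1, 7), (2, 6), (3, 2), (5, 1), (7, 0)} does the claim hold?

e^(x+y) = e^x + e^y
None

Testing each pair:
(0, 2): LHS = e^2 ≈ 7.389, RHS = 1 + e^2 ≈ 8.389 → fails
(1, 7): LHS = e^8 ≈ 2981, RHS = e + e^7 ≈ 1099 → fails
(2, 6): LHS = e^8 ≈ 2981, RHS = e^2 + e^6 ≈ 410.8 → fails
(3, 2): LHS = e^5 ≈ 148.4, RHS = e^2 + e^3 ≈ 27.47 → fails
(5, 1): LHS = e^6 ≈ 403.4, RHS = e + e^5 ≈ 151.1 → fails
(7, 0): LHS = e^7 ≈ 1097, RHS = 1 + e^7 ≈ 1098 → fails

No pair satisfies the claim.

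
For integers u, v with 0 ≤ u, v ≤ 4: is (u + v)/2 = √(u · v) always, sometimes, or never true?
It holds at (u, v) = (3, 3) (both sides equal 3), but fails at (u, v) = (0, 4) (LHS = 2, RHS = 0).

Answer: Sometimes true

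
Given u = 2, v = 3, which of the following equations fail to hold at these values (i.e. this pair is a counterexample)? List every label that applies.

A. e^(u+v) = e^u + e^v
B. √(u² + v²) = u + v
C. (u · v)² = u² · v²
Evaluating each claim at the given values:
A. LHS = e^5 ≈ 148.4, RHS = e^2 + e^3 ≈ 27.47 → fails here (LHS ≠ RHS)
B. LHS = √(13) ≈ 3.606, RHS = 5 → fails here (LHS ≠ RHS)
C. LHS = 36, RHS = 36 → holds here (LHS = RHS)

Answer: A, B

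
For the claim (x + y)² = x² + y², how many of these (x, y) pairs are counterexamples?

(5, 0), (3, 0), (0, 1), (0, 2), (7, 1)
1

Testing each pair:
(5, 0): LHS = 25, RHS = 25 → satisfies claim
(3, 0): LHS = 9, RHS = 9 → satisfies claim
(0, 1): LHS = 1, RHS = 1 → satisfies claim
(0, 2): LHS = 4, RHS = 4 → satisfies claim
(7, 1): LHS = 64, RHS = 50 → counterexample

That makes 1 counterexample.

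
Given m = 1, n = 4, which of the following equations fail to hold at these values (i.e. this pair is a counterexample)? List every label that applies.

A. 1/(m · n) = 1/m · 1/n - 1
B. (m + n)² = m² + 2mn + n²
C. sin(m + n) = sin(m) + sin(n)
Evaluating each claim at the given values:
A. LHS = 1/4, RHS = -3/4 → fails here (LHS ≠ RHS)
B. LHS = 25, RHS = 25 → holds here (LHS = RHS)
C. LHS = sin(5) ≈ -0.9589, RHS = sin(4) + sin(1) ≈ 0.08467 → fails here (LHS ≠ RHS)

Answer: A, C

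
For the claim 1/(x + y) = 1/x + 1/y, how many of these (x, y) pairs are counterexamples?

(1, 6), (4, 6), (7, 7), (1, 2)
4

Testing each pair:
(1, 6): LHS = 1/7, RHS = 7/6 → counterexample
(4, 6): LHS = 1/10, RHS = 5/12 → counterexample
(7, 7): LHS = 1/14, RHS = 2/7 → counterexample
(1, 2): LHS = 1/3, RHS = 3/2 → counterexample

That makes 4 counterexamples.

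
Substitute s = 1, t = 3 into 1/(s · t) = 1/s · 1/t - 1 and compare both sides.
LHS = 1/(1 · 3) = 1/3
RHS = 1/1 · 1/3 - 1 = -2/3

LHS ≠ RHS, so the equation does not hold here.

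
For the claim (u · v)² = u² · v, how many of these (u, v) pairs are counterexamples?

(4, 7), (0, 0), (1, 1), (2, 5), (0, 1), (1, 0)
2

Testing each pair:
(4, 7): LHS = 784, RHS = 112 → counterexample
(0, 0): LHS = 0, RHS = 0 → satisfies claim
(1, 1): LHS = 1, RHS = 1 → satisfies claim
(2, 5): LHS = 100, RHS = 20 → counterexample
(0, 1): LHS = 0, RHS = 0 → satisfies claim
(1, 0): LHS = 0, RHS = 0 → satisfies claim

That makes 2 counterexamples.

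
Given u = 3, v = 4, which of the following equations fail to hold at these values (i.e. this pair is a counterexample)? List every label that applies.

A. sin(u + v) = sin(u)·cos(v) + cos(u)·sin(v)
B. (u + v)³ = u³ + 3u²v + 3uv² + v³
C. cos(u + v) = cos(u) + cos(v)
Evaluating each claim at the given values:
A. LHS = sin(7) ≈ 0.657, RHS = sin(3)·cos(4) + sin(4)·cos(3) ≈ 0.657 → holds here (LHS = RHS)
B. LHS = 343, RHS = 343 → holds here (LHS = RHS)
C. LHS = cos(7) ≈ 0.7539, RHS = cos(3) + cos(4) ≈ -1.644 → fails here (LHS ≠ RHS)

Answer: C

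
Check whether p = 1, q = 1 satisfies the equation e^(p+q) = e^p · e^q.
Substituting p = 1, q = 1:

LHS = e^(1+1) = e^2 ≈ 7.389
RHS = e^1 · e^1 = e^2 ≈ 7.389

LHS = RHS, so the equation holds at this point.

Answer: Holds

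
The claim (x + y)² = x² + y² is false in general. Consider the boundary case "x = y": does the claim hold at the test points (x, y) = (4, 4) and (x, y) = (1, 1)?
At (4, 4): LHS = 64 ≠ RHS = 32
At (1, 1): LHS = 4 ≠ RHS = 2

Answer: No, fails at both test points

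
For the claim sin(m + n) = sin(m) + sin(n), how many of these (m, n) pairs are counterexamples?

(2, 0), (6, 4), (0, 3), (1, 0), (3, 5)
2

Testing each pair:
(2, 0): LHS = sin(2) ≈ 0.9093, RHS = sin(2) ≈ 0.9093 → satisfies claim
(6, 4): LHS = sin(10) ≈ -0.544, RHS = sin(4) + sin(6) ≈ -1.036 → counterexample
(0, 3): LHS = sin(3) ≈ 0.1411, RHS = sin(3) ≈ 0.1411 → satisfies claim
(1, 0): LHS = sin(1) ≈ 0.8415, RHS = sin(1) ≈ 0.8415 → satisfies claim
(3, 5): LHS = sin(8) ≈ 0.9894, RHS = sin(5) + sin(3) ≈ -0.8178 → counterexample

That makes 2 counterexamples.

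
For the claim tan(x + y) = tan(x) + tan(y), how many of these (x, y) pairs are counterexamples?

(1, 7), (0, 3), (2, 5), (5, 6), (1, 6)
Testing each pair:
(1, 7): LHS = tan(8) ≈ -6.8, RHS = tan(7) + tan(1) ≈ 2.429 → counterexample
(0, 3): LHS = tan(3) ≈ -0.1425, RHS = tan(3) ≈ -0.1425 → satisfies claim
(2, 5): LHS = tan(7) ≈ 0.8714, RHS = tan(5) + tan(2) ≈ -5.566 → counterexample
(5, 6): LHS = tan(11) ≈ -226, RHS = tan(5) + tan(6) ≈ -3.672 → counterexample
(1, 6): LHS = tan(7) ≈ 0.8714, RHS = tan(6) + tan(1) ≈ 1.266 → counterexample

That makes 4 counterexamples.

Answer: 4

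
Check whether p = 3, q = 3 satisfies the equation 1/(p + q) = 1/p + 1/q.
Substituting p = 3, q = 3:

LHS = 1/(3 + 3) = 1/6
RHS = 1/3 + 1/3 = 2/3

LHS ≠ RHS, so the equation does not hold at this point.

Answer: Fails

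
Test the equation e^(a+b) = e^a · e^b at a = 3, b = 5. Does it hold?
Holds

Substituting a = 3, b = 5:

LHS = e^(3+5) = e^8 ≈ 2981
RHS = e^3 · e^5 = e^8 ≈ 2981

LHS = RHS, so the equation holds at this point.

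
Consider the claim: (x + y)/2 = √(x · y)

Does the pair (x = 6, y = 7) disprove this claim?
Substituting x = 6, y = 7:
LHS = (6 + 7)/2 = 13/2
RHS = √(6 · 7) = √(42) ≈ 6.481

Since LHS ≠ RHS, this pair disproves the claim.

Answer: Yes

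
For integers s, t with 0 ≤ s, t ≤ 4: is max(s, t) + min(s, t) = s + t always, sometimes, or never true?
The identity holds for every pair in the range. For instance at (s, t) = (0, 4): both sides equal 4.

Answer: Always true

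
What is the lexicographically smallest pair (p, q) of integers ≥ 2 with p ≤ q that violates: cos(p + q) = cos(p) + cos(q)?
(p, q) = (2, 2)

Substituting (2, 2) into the claim:
LHS = cos(2 + 2) = cos(4) ≈ -0.6536
RHS = cos(2) + cos(2) = 2·cos(2) ≈ -0.8323

Since LHS ≠ RHS, this pair disproves the claim, and no lexicographically smaller pair (p ≤ q, integers ≥ 2) does.

For instance (3, 8) is also a counterexample (LHS = cos(11) ≈ 0.004426, RHS = cos(3) + cos(8) ≈ -1.135), but it's lexicographically larger.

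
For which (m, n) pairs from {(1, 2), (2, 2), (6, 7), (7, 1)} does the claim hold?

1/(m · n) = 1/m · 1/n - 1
None

Testing each pair:
(1, 2): LHS = 1/2, RHS = -1/2 → fails
(2, 2): LHS = 1/4, RHS = -3/4 → fails
(6, 7): LHS = 1/42, RHS = -41/42 → fails
(7, 1): LHS = 1/7, RHS = -6/7 → fails

No pair satisfies the claim.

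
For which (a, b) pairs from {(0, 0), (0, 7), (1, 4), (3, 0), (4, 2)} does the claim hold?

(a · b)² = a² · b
Testing each pair:
(0, 0): LHS = 0, RHS = 0 → holds
(0, 7): LHS = 0, RHS = 0 → holds
(1, 4): LHS = 16, RHS = 4 → fails
(3, 0): LHS = 0, RHS = 0 → holds
(4, 2): LHS = 64, RHS = 32 → fails

3 of 5 pairs satisfy the claim.

Answer: (0, 0), (0, 7), (3, 0)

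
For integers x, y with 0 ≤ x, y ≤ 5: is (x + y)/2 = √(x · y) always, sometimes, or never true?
Sometimes true

It holds at (x, y) = (5, 5) (both sides equal 5), but fails at (x, y) = (0, 2) (LHS = 1, RHS = 0).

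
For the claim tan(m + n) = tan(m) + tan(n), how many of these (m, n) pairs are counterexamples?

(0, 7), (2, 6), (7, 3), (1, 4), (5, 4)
4

Testing each pair:
(0, 7): LHS = tan(7) ≈ 0.8714, RHS = tan(7) ≈ 0.8714 → satisfies claim
(2, 6): LHS = tan(8) ≈ -6.8, RHS = tan(2) + tan(6) ≈ -2.476 → counterexample
(7, 3): LHS = tan(10) ≈ 0.6484, RHS = tan(3) + tan(7) ≈ 0.7289 → counterexample
(1, 4): LHS = tan(5) ≈ -3.381, RHS = tan(4) + tan(1) ≈ 2.715 → counterexample
(5, 4): LHS = tan(9) ≈ -0.4523, RHS = tan(5) + tan(4) ≈ -2.223 → counterexample

That makes 4 counterexamples.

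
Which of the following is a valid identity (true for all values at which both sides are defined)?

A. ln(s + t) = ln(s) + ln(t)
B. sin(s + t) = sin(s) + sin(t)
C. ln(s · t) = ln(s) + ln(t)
C

A: fails at (2, 7) — LHS = ln(9) ≈ 2.197, RHS = ln(2) + ln(7) ≈ 2.639.
B: fails at (4, 6) — LHS = sin(10) ≈ -0.544, RHS = sin(4) + sin(6) ≈ -1.036.
C: holds — e.g. at (6, 7), both sides equal ln(42) ≈ 3.738.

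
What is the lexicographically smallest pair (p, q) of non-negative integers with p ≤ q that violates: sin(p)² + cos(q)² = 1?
(p, q) = (0, 1)

At (0, 0): both sides equal 1, so it holds there.

Substituting (0, 1) into the claim:
LHS = sin(0)² + cos(1)² = cos(1)² ≈ 0.2919
RHS = 1

Since LHS ≠ RHS, this pair disproves the claim, and no lexicographically smaller pair (p ≤ q, non-negative integers) does.

For instance (2, 3) is also a counterexample (LHS = sin(2)² + cos(3)² ≈ 1.807, RHS = 1), but it's lexicographically larger.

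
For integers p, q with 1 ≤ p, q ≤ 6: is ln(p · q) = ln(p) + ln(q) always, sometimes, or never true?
Always true

The identity holds for every pair in the range. For instance at (p, q) = (3, 5): both sides equal ln(15) ≈ 2.708.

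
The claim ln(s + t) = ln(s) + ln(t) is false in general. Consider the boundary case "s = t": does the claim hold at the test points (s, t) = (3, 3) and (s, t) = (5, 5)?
No, fails at both test points

At (3, 3): LHS = ln(6) ≈ 1.792 ≠ RHS = 2·ln(3) ≈ 2.197
At (5, 5): LHS = ln(10) ≈ 2.303 ≠ RHS = 2·ln(5) ≈ 3.219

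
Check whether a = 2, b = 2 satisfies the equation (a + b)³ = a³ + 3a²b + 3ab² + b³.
Substituting a = 2, b = 2:

LHS = (2 + 2)³ = 64
RHS = 2³ + 3·2²·2 + 3·2·2² + 2³ = 64

LHS = RHS, so the equation holds at this point.

Answer: Holds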